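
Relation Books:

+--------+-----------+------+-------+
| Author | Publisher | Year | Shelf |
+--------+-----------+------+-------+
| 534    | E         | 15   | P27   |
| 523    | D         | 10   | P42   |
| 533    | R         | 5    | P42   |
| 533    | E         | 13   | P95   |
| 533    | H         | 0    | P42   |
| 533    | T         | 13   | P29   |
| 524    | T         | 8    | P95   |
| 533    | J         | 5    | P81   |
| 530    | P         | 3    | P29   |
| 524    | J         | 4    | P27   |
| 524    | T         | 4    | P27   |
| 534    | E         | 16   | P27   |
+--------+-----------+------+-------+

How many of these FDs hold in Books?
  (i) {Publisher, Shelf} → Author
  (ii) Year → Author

(i) {Publisher, Shelf} → Author: every LHS value maps to a single RHS value — holds.
(ii) Year → Author: every LHS value maps to a single RHS value — holds.
2 of the 2 dependencies hold.

2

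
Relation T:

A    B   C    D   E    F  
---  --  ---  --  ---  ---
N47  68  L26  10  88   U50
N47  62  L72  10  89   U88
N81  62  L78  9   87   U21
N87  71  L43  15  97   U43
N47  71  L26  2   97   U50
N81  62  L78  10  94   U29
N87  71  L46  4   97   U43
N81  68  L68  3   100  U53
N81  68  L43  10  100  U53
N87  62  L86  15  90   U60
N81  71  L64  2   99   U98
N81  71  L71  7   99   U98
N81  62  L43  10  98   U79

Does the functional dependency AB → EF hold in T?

(A=N47, B=68): 1 row → {E,F} = (88, U50) ✓
(A=N47, B=62): 1 row → {E,F} = (89, U88) ✓
(A=N81, B=62): 3 rows → {E,F} takes values {(87, U21), (94, U29), (98, U79)} — violation
(A=N87, B=71): 2 rows → {E,F} = (97, U43), (97, U43) ✓
(A=N47, B=71): 1 row → {E,F} = (97, U50) ✓
(A=N81, B=68): 2 rows → {E,F} = (100, U53), (100, U53) ✓
(A=N87, B=62): 1 row → {E,F} = (90, U60) ✓
(A=N81, B=71): 2 rows → {E,F} = (99, U98), (99, U98) ✓
Two rows agree on AB but differ on EF, so AB → EF does not hold.

No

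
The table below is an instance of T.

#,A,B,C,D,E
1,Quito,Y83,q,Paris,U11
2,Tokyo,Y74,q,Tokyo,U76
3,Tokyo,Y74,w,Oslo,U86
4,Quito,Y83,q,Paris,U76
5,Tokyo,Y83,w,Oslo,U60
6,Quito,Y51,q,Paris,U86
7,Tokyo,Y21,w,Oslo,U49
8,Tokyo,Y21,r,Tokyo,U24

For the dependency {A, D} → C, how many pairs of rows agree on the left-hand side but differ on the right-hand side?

(A=Quito, D=Paris): all 3 rows agree on C — 0 pairs.
(A=Tokyo, D=Tokyo): violating pairs (2,8) — 1 pair.
(A=Tokyo, D=Oslo): all 3 rows agree on C — 0 pairs.

1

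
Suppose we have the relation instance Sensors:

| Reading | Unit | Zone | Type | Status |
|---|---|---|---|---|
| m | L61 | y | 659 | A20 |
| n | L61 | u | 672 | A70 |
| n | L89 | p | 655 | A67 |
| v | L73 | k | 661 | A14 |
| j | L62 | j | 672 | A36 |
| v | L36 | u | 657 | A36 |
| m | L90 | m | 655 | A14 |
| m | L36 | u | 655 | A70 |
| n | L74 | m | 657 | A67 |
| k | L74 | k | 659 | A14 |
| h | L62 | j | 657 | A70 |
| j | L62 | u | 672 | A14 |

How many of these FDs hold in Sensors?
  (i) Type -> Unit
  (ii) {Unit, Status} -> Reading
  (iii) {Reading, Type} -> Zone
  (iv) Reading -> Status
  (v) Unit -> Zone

(i) Type -> Unit: Type=659: 2 rows → Unit takes values {L61, L74} — violation; Type=672: 3 rows → Unit takes values {L61, L62} — violation; Type=655: 3 rows → Unit takes values {L89, L90, L36} — violation; Type=657: 3 rows → Unit takes values {L36, L74, L62} — violation — fails.
(ii) {Unit, Status} -> Reading: every LHS value maps to a single RHS value — holds.
(iii) {Reading, Type} -> Zone: (Reading=j, Type=672): 2 rows → Zone takes values {j, u} — violation; (Reading=m, Type=655): 2 rows → Zone takes values {m, u} — violation — fails.
(iv) Reading -> Status: Reading=m: 3 rows → Status takes values {A20, A14, A70} — violation; Reading=n: 3 rows → Status takes values {A70, A67} — violation; Reading=v: 2 rows → Status takes values {A14, A36} — violation; Reading=j: 2 rows → Status takes values {A36, A14} — violation — fails.
(v) Unit -> Zone: Unit=L61: 2 rows → Zone takes values {y, u} — violation; Unit=L62: 3 rows → Zone takes values {j, u} — violation; Unit=L74: 2 rows → Zone takes values {m, k} — violation — fails.
1 of the 5 dependencies holds.

1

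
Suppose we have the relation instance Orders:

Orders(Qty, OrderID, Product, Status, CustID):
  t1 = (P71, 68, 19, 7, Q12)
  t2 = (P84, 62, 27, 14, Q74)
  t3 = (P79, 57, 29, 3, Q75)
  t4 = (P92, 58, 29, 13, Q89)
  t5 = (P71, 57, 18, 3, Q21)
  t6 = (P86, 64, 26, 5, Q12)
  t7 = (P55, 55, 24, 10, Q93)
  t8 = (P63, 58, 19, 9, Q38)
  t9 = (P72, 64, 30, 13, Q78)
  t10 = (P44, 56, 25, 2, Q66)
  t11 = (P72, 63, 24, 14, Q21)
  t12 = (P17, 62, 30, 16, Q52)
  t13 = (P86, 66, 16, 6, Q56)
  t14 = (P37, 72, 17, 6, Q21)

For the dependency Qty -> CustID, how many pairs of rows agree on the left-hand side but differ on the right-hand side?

Qty=P71: violating pairs (1,5) — 1 pair.
Qty=P86: violating pairs (6,13) — 1 pair.
Qty=P72: violating pairs (9,11) — 1 pair.

3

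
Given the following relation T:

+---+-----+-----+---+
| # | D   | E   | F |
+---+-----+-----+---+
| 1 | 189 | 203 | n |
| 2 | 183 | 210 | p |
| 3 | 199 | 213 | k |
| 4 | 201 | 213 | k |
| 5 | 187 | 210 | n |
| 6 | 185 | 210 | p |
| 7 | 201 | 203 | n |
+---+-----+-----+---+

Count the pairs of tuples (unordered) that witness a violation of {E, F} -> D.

3

(E=203, F=n): violating pairs (1,7) — 1 pair.
(E=210, F=p): violating pairs (2,6) — 1 pair.
(E=213, F=k): violating pairs (3,4) — 1 pair.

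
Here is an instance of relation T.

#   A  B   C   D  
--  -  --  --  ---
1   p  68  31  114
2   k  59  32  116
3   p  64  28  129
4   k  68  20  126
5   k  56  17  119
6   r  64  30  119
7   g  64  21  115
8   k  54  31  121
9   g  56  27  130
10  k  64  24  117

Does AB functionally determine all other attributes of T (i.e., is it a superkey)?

Yes

All 10 rows have distinct AB values, so AB → (all attributes) holds and AB is a superkey.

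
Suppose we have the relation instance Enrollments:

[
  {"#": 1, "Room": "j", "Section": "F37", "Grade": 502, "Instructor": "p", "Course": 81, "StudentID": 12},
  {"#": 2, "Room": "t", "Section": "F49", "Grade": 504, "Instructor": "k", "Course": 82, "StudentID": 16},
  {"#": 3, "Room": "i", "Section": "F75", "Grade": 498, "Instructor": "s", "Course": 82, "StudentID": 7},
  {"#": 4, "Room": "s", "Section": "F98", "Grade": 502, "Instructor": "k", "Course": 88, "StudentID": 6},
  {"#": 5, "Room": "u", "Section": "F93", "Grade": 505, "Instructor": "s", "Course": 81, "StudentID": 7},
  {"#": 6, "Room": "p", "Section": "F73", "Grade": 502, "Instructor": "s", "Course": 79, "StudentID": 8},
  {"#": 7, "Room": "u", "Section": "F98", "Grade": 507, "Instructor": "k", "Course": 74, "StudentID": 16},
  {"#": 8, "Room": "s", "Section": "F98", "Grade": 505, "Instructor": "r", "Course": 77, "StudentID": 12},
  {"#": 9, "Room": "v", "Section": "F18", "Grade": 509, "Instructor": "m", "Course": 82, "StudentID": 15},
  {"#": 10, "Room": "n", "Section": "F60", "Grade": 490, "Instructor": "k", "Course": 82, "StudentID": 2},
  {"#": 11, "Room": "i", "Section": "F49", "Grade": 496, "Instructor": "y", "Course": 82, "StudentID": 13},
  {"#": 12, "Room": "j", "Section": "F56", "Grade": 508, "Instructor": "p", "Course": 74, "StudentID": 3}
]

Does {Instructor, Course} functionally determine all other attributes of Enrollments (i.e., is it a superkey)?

No

Rows 2 and 10 have the same {Instructor, Course} value (Instructor=k, Course=82) but are distinct tuples, so {Instructor, Course} does not determine every attribute — not a superkey.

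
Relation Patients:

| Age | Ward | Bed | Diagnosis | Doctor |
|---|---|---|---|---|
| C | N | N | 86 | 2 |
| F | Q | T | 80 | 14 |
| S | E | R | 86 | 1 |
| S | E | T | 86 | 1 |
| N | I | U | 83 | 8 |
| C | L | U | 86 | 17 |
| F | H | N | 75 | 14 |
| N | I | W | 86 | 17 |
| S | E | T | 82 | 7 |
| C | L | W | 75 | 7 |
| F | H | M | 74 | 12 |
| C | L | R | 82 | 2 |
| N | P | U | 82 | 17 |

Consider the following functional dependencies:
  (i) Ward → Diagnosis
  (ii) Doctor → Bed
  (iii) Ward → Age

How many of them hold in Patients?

(i) Ward → Diagnosis: Ward=E: 3 rows → Diagnosis takes values {86, 82} — violation; Ward=I: 2 rows → Diagnosis takes values {83, 86} — violation; Ward=L: 3 rows → Diagnosis takes values {86, 75, 82} — violation; Ward=H: 2 rows → Diagnosis takes values {75, 74} — violation — fails.
(ii) Doctor → Bed: Doctor=2: 2 rows → Bed takes values {N, R} — violation; Doctor=14: 2 rows → Bed takes values {T, N} — violation; Doctor=1: 2 rows → Bed takes values {R, T} — violation; Doctor=17: 3 rows → Bed takes values {U, W} — violation; Doctor=7: 2 rows → Bed takes values {T, W} — violation — fails.
(iii) Ward → Age: every LHS value maps to a single RHS value — holds.
1 of the 3 dependencies holds.

1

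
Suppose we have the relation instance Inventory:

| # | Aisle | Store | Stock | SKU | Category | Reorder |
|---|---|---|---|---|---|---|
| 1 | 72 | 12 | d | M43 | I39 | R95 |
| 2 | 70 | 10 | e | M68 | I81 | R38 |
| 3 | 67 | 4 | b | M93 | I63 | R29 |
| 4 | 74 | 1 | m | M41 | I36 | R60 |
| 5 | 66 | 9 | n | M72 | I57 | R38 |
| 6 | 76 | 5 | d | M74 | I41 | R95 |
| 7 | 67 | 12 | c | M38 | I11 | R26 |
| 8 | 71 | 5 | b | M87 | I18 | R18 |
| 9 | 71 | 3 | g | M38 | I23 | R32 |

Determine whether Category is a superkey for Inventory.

All 9 rows have distinct Category values, so Category → (all attributes) holds and Category is a superkey.

Yes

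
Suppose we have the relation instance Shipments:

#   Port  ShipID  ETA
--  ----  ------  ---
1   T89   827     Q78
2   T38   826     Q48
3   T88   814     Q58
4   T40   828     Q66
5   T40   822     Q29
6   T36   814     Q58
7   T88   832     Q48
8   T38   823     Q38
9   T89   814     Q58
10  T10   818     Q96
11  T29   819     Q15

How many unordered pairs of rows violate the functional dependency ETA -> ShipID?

1

ETA=Q48: violating pairs (2,7) — 1 pair.
ETA=Q58: all 3 rows agree on ShipID — 0 pairs.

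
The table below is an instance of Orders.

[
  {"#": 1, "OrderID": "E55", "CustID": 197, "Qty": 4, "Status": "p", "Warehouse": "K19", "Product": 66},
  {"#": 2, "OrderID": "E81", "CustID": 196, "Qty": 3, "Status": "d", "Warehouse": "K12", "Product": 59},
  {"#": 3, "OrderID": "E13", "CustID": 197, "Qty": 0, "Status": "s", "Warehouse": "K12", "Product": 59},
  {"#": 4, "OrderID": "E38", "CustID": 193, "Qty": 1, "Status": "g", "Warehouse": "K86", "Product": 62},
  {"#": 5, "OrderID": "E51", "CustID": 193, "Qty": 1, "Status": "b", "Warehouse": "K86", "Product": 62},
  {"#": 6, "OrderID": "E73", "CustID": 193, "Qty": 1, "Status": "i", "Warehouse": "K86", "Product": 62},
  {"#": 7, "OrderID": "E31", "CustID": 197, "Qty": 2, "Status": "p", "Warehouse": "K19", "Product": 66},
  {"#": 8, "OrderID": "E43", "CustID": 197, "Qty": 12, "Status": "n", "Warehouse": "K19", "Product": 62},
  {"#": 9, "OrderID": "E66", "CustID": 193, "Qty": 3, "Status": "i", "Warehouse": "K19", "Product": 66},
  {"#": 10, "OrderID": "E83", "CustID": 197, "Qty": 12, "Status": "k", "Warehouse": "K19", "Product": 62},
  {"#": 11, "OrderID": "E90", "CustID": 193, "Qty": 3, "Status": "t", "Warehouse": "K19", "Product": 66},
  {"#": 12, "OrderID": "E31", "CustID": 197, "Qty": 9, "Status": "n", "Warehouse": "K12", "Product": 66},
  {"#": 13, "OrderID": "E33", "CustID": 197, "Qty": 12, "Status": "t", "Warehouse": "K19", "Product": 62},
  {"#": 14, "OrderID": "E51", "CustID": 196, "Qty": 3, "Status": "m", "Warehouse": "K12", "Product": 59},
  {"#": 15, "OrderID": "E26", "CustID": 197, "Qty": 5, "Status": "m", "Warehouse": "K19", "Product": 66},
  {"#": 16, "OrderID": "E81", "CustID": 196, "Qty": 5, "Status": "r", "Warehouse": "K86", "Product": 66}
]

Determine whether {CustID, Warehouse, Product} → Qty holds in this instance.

No

(CustID=197, Warehouse=K19, Product=66): rows 1, 7, 15 → Qty takes values {4, 2, 5} — violation
(CustID=196, Warehouse=K12, Product=59): rows 2, 14 → Qty = 3, 3 ✓
(CustID=197, Warehouse=K12, Product=59): row 3 → Qty = 0 ✓
(CustID=193, Warehouse=K86, Product=62): rows 4, 5, 6 → Qty = 1, 1, 1 ✓
(CustID=197, Warehouse=K19, Product=62): rows 8, 10, 13 → Qty = 12, 12, 12 ✓
(CustID=193, Warehouse=K19, Product=66): rows 9, 11 → Qty = 3, 3 ✓
(CustID=197, Warehouse=K12, Product=66): row 12 → Qty = 9 ✓
(CustID=196, Warehouse=K86, Product=66): row 16 → Qty = 5 ✓
Two rows agree on {CustID, Warehouse, Product} but differ on Qty, so {CustID, Warehouse, Product} → Qty does not hold.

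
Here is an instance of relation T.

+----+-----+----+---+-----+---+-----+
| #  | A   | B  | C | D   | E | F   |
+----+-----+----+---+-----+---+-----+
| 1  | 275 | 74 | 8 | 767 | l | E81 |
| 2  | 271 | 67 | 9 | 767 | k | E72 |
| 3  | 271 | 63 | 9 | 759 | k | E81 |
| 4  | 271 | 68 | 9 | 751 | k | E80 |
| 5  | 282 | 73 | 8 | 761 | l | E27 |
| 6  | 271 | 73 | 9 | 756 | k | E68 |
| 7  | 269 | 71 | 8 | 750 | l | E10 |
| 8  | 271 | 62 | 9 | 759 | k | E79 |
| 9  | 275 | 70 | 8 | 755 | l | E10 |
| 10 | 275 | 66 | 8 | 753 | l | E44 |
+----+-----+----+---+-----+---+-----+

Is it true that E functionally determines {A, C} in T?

No

E=l: rows 1, 5, 7, 9, 10 → {A,C} takes values {(275, 8), (282, 8), (269, 8)} — violation
E=k: rows 2, 3, 4, 6, 8 → {A,C} = (271, 9), (271, 9), (271, 9), (271, 9), (271, 9) ✓
Two rows agree on E but differ on {A, C}, so E → {A, C} does not hold.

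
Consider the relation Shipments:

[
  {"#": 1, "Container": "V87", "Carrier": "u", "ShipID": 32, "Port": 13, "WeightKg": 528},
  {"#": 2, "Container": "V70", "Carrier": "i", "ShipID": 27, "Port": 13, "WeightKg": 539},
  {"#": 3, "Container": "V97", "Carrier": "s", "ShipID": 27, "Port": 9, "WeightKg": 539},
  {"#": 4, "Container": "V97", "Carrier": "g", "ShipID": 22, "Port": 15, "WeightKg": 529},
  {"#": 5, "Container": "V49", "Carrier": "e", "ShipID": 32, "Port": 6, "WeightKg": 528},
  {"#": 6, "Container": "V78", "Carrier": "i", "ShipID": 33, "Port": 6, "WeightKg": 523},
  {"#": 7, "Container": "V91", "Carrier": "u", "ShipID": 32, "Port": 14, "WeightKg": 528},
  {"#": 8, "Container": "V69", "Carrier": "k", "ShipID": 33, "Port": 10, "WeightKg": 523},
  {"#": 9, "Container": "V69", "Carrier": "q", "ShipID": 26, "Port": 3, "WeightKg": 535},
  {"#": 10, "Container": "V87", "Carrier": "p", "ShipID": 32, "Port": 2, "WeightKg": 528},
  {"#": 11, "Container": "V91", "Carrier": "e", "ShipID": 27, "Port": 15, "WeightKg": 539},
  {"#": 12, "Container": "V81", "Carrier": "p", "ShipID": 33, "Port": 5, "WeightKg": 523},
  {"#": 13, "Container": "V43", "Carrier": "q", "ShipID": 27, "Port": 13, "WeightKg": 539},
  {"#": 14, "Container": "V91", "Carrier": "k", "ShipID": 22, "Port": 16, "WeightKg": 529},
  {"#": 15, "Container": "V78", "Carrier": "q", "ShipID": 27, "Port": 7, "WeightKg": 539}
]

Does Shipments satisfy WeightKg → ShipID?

WeightKg=528: rows 1, 5, 7, 10 → ShipID = 32, 32, 32, 32 ✓
WeightKg=539: rows 2, 3, 11, 13, 15 → ShipID = 27, 27, 27, 27, 27 ✓
WeightKg=529: rows 4, 14 → ShipID = 22, 22 ✓
WeightKg=523: rows 6, 8, 12 → ShipID = 33, 33, 33 ✓
WeightKg=535: row 9 → ShipID = 26 ✓
Every WeightKg value is associated with a single ShipID value, so WeightKg → ShipID holds.

Yes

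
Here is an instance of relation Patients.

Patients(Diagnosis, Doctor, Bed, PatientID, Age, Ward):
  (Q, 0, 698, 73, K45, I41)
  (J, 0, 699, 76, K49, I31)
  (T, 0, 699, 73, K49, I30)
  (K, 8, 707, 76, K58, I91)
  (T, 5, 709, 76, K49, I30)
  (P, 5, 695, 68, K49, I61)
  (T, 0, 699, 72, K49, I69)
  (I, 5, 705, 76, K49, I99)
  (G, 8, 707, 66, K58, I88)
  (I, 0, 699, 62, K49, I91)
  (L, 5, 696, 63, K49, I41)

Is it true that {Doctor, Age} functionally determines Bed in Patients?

No

(Doctor=0, Age=K45): 1 row → Bed = 698 ✓
(Doctor=0, Age=K49): 4 rows → Bed = 699, 699, 699, 699 ✓
(Doctor=8, Age=K58): 2 rows → Bed = 707, 707 ✓
(Doctor=5, Age=K49): 4 rows → Bed takes values {709, 695, 705, 696} — violation
Two rows agree on {Doctor, Age} but differ on Bed, so {Doctor, Age} → Bed does not hold.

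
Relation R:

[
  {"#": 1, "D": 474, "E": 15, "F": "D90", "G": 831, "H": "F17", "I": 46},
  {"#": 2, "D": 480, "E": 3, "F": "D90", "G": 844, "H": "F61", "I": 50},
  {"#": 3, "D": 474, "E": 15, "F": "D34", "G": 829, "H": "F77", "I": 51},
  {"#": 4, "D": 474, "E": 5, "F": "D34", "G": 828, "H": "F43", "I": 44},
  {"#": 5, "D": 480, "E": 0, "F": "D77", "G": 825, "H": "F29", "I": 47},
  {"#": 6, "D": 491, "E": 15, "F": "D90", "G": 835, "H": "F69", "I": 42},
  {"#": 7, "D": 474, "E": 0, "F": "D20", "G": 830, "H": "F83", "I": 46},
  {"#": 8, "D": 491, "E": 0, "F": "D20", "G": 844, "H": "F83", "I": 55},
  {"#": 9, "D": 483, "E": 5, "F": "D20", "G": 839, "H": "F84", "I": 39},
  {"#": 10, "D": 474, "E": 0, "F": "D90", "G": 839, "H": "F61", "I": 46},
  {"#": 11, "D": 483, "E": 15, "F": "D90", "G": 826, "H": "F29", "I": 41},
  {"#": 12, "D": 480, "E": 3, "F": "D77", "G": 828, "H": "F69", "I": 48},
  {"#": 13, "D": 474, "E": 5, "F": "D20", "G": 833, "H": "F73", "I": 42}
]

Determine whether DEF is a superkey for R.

All 13 rows have distinct DEF values, so DEF → (all attributes) holds and DEF is a superkey.

Yes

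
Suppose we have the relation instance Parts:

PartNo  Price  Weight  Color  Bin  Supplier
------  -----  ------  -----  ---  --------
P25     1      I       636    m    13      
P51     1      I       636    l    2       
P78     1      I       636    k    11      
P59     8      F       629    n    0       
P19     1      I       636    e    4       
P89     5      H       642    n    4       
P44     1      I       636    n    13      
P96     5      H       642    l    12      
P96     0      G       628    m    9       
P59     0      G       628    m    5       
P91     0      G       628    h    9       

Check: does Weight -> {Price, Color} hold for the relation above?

Weight=I: 5 rows → {Price,Color} = (1, 636), (1, 636), (1, 636), (1, 636), (1, 636) ✓
Weight=F: 1 row → {Price,Color} = (8, 629) ✓
Weight=H: 2 rows → {Price,Color} = (5, 642), (5, 642) ✓
Weight=G: 3 rows → {Price,Color} = (0, 628), (0, 628), (0, 628) ✓
Every Weight value is associated with a single {Price, Color} value, so Weight -> {Price, Color} holds.

Yes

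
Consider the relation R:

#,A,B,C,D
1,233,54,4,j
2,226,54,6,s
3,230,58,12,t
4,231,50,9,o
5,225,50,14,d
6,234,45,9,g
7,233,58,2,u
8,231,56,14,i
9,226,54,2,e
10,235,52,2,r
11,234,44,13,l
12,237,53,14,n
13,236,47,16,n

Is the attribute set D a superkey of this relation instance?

Rows 12 and 13 have the same D value D=n but are distinct tuples, so D does not determine every attribute — not a superkey.

No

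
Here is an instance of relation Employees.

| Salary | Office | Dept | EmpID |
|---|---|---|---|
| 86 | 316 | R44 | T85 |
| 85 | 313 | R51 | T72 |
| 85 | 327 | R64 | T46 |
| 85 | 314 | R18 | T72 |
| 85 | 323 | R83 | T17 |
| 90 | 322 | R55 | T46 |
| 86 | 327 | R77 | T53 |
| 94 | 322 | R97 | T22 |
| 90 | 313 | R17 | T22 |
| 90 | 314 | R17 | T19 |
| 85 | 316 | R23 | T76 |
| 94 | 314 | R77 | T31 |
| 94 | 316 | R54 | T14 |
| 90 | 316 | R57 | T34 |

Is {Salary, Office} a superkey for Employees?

All 14 rows have distinct {Salary, Office} values, so {Salary, Office} → (all attributes) holds and {Salary, Office} is a superkey.

Yes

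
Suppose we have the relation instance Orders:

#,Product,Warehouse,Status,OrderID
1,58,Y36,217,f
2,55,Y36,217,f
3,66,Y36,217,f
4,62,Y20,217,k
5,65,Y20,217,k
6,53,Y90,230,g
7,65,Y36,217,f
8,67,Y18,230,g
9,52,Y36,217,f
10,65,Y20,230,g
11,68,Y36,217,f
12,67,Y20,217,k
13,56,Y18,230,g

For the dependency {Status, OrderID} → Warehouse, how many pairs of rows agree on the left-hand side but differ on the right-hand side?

(Status=217, OrderID=f): all 6 rows agree on Warehouse — 0 pairs.
(Status=217, OrderID=k): all 3 rows agree on Warehouse — 0 pairs.
(Status=230, OrderID=g): violating pairs (6,8), (6,10), (6,13), (8,10), (10,13) — 5 pairs.

5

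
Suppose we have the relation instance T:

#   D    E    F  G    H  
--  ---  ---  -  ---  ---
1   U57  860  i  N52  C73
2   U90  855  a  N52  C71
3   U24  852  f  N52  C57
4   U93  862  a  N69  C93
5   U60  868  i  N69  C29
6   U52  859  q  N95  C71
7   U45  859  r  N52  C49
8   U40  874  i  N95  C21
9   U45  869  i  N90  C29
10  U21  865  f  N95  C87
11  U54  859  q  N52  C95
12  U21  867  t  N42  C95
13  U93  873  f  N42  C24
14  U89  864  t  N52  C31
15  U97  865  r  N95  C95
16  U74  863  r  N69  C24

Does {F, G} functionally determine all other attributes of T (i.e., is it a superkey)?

Yes

All 16 rows have distinct {F, G} values, so {F, G} → (all attributes) holds and {F, G} is a superkey.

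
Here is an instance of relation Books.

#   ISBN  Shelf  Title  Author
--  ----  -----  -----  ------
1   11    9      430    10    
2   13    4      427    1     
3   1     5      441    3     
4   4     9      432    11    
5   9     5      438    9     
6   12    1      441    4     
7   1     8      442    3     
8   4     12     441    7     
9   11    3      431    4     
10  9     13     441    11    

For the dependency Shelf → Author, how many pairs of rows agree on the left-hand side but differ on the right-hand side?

Shelf=9: violating pairs (1,4) — 1 pair.
Shelf=5: violating pairs (3,5) — 1 pair.

2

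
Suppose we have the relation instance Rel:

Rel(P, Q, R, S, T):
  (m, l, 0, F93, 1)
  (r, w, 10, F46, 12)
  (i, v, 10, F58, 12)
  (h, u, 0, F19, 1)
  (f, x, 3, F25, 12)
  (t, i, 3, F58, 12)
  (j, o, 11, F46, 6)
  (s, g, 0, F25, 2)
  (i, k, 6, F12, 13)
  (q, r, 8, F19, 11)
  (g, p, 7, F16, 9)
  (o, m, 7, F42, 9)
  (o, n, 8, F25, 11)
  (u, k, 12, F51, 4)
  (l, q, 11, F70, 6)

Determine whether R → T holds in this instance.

R=0: 3 rows → T takes values {1, 2} — violation
R=10: 2 rows → T = 12, 12 ✓
R=3: 2 rows → T = 12, 12 ✓
R=11: 2 rows → T = 6, 6 ✓
R=6: 1 row → T = 13 ✓
R=8: 2 rows → T = 11, 11 ✓
R=7: 2 rows → T = 9, 9 ✓
R=12: 1 row → T = 4 ✓
Two rows agree on R but differ on T, so R → T does not hold.

No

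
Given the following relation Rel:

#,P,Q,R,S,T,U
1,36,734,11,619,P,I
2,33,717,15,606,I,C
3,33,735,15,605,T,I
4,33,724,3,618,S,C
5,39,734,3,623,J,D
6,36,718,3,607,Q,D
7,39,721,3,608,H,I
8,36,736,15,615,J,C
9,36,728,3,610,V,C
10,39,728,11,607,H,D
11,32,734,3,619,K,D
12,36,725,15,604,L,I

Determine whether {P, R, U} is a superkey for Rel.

Yes

All 12 rows have distinct {P, R, U} values, so {P, R, U} → (all attributes) holds and {P, R, U} is a superkey.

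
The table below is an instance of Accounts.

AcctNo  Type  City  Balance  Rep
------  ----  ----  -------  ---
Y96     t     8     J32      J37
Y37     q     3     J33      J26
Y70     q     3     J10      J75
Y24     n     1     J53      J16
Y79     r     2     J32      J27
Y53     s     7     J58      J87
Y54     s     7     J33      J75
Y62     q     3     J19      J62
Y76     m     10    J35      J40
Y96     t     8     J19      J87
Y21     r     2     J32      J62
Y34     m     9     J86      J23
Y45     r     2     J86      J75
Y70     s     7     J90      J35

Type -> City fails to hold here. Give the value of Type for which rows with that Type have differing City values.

m

Type=t: 2 rows → City = 8, 8 ✓
Type=q: 3 rows → City = 3, 3, 3 ✓
Type=n: 1 row → City = 1 ✓
Type=r: 3 rows → City = 2, 2, 2 ✓
Type=s: 3 rows → City = 7, 7, 7 ✓
Type=m: 2 rows → City takes values {10, 9} — violation
The only Type value with inconsistent City is Type=m.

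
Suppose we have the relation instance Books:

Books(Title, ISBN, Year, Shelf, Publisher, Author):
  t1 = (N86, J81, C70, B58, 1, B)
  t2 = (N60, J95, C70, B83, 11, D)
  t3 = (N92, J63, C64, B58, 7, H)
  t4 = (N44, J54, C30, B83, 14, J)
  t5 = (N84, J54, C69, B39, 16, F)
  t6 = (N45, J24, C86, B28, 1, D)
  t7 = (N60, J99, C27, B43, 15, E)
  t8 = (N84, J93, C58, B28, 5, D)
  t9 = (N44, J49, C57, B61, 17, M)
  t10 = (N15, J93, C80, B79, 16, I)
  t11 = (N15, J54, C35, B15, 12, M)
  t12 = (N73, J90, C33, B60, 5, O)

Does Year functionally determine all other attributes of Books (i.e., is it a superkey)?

Rows 1 and 2 have the same Year value Year=C70 but are distinct tuples, so Year does not determine every attribute — not a superkey.

No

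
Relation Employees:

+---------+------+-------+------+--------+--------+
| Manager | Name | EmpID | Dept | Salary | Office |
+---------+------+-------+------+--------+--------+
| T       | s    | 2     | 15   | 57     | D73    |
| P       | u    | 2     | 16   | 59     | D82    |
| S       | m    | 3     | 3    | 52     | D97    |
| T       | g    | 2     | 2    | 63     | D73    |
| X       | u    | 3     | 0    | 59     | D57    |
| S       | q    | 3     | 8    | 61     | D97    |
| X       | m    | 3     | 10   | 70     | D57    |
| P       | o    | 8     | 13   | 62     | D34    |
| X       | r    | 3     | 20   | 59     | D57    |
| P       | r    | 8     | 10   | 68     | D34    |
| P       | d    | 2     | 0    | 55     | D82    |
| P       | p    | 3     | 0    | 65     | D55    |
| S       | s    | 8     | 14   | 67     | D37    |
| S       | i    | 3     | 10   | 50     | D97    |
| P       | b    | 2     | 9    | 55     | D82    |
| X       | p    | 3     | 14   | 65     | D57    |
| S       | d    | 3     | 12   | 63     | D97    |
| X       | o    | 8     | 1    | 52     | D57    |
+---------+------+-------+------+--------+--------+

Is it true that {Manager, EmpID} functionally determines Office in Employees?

(Manager=T, EmpID=2): 2 rows → Office = D73, D73 ✓
(Manager=P, EmpID=2): 3 rows → Office = D82, D82, D82 ✓
(Manager=S, EmpID=3): 4 rows → Office = D97, D97, D97, D97 ✓
(Manager=X, EmpID=3): 4 rows → Office = D57, D57, D57, D57 ✓
(Manager=P, EmpID=8): 2 rows → Office = D34, D34 ✓
(Manager=P, EmpID=3): 1 row → Office = D55 ✓
(Manager=S, EmpID=8): 1 row → Office = D37 ✓
(Manager=X, EmpID=8): 1 row → Office = D57 ✓
Every {Manager, EmpID} value is associated with a single Office value, so {Manager, EmpID} -> Office holds.

Yes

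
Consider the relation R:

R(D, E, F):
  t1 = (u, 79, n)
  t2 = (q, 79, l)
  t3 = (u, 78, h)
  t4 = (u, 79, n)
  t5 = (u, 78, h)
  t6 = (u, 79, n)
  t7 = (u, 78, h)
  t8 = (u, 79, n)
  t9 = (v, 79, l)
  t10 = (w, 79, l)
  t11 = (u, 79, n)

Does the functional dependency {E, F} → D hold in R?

(E=79, F=n): rows 1, 4, 6, 8, 11 → D = u, u, u, u, u ✓
(E=79, F=l): rows 2, 9, 10 → D takes values {q, v, w} — violation
(E=78, F=h): rows 3, 5, 7 → D = u, u, u ✓
Two rows agree on {E, F} but differ on D, so {E, F} → D does not hold.

No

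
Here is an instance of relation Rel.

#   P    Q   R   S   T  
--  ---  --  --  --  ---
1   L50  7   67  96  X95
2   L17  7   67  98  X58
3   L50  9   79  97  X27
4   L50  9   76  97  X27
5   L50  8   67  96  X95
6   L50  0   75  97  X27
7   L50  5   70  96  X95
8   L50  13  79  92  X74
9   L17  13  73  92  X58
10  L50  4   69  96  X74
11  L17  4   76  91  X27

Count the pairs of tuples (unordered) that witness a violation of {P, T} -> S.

2

(P=L50, T=X95): all 3 rows agree on S — 0 pairs.
(P=L17, T=X58): violating pairs (2,9) — 1 pair.
(P=L50, T=X27): all 3 rows agree on S — 0 pairs.
(P=L50, T=X74): violating pairs (8,10) — 1 pair.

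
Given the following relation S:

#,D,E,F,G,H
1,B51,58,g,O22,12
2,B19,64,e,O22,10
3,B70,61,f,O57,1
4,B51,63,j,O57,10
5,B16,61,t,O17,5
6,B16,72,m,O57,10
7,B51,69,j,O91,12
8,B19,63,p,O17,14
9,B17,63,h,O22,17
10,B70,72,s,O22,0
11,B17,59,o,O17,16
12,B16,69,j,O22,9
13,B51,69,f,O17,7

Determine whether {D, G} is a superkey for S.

All 13 rows have distinct {D, G} values, so {D, G} → (all attributes) holds and {D, G} is a superkey.

Yes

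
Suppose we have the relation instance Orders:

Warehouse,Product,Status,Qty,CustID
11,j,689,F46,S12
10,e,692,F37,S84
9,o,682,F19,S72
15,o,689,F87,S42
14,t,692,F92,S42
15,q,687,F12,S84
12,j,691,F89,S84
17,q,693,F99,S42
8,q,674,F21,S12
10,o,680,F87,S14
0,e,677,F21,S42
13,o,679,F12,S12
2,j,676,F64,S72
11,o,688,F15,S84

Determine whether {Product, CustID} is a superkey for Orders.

All 14 rows have distinct {Product, CustID} values, so {Product, CustID} → (all attributes) holds and {Product, CustID} is a superkey.

Yes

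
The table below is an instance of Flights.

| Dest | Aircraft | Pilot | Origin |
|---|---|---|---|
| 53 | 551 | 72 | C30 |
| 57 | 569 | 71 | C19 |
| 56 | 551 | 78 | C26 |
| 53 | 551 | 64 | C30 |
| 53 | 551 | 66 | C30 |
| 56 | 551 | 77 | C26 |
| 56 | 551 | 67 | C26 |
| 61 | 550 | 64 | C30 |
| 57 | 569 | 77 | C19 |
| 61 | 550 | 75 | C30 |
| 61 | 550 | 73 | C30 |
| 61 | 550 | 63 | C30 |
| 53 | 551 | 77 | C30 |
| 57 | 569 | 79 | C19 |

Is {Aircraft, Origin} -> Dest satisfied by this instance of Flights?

(Aircraft=551, Origin=C30): 4 rows → Dest = 53, 53, 53, 53 ✓
(Aircraft=569, Origin=C19): 3 rows → Dest = 57, 57, 57 ✓
(Aircraft=551, Origin=C26): 3 rows → Dest = 56, 56, 56 ✓
(Aircraft=550, Origin=C30): 4 rows → Dest = 61, 61, 61, 61 ✓
Every {Aircraft, Origin} value is associated with a single Dest value, so {Aircraft, Origin} -> Dest holds.

Yes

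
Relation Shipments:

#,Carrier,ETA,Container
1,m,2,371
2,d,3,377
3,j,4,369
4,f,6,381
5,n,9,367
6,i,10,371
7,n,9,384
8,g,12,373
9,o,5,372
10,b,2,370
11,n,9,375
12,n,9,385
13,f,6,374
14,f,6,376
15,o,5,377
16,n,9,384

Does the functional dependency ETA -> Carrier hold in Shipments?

ETA=2: rows 1, 10 → Carrier takes values {m, b} — violation
ETA=3: row 2 → Carrier = d ✓
ETA=4: row 3 → Carrier = j ✓
ETA=6: rows 4, 13, 14 → Carrier = f, f, f ✓
ETA=9: rows 5, 7, 11, 12, 16 → Carrier = n, n, n, n, n ✓
ETA=10: row 6 → Carrier = i ✓
ETA=12: row 8 → Carrier = g ✓
ETA=5: rows 9, 15 → Carrier = o, o ✓
Two rows agree on ETA but differ on Carrier, so ETA -> Carrier does not hold.

No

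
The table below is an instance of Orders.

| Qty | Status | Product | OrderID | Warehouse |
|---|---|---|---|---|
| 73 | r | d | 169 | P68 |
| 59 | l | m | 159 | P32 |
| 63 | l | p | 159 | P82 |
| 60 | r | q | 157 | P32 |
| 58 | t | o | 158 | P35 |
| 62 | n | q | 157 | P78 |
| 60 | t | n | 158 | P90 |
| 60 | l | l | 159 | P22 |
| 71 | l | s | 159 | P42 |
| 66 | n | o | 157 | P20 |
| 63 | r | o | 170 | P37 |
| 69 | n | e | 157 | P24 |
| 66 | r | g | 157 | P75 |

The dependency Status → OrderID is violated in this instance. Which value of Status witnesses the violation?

Status=r: 4 rows → OrderID takes values {169, 157, 170} — violation
Status=l: 4 rows → OrderID = 159, 159, 159, 159 ✓
Status=t: 2 rows → OrderID = 158, 158 ✓
Status=n: 3 rows → OrderID = 157, 157, 157 ✓
The only Status value with inconsistent OrderID is Status=r.

r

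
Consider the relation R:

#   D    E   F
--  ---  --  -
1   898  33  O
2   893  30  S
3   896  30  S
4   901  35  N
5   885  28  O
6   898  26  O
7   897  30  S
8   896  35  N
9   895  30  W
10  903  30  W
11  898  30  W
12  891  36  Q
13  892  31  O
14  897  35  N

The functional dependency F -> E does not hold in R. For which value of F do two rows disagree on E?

F=O: rows 1, 5, 6, 13 → E takes values {33, 28, 26, 31} — violation
F=S: rows 2, 3, 7 → E = 30, 30, 30 ✓
F=N: rows 4, 8, 14 → E = 35, 35, 35 ✓
F=W: rows 9, 10, 11 → E = 30, 30, 30 ✓
F=Q: row 12 → E = 36 ✓
The only F value with inconsistent E is F=O.

O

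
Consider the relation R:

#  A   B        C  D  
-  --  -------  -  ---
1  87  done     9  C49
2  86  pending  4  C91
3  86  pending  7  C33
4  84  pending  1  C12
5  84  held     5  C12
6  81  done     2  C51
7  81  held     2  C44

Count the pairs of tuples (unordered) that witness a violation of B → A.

4

B=done: violating pairs (1,6) — 1 pair.
B=pending: violating pairs (2,4), (3,4) — 2 pairs.
B=held: violating pairs (5,7) — 1 pair.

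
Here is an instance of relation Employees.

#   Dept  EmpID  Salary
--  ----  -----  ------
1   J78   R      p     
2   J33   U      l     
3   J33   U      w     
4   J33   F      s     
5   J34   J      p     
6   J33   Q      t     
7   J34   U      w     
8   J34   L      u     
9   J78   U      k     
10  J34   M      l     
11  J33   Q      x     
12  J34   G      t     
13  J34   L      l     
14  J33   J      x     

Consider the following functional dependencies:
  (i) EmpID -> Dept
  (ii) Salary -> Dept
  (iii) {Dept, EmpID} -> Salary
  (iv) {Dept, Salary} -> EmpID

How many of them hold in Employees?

(i) EmpID -> Dept: EmpID=U: rows 2, 3, 7, 9 → Dept takes values {J33, J34, J78} — violation; EmpID=J: rows 5, 14 → Dept takes values {J34, J33} — violation — fails.
(ii) Salary -> Dept: Salary=p: rows 1, 5 → Dept takes values {J78, J34} — violation; Salary=l: rows 2, 10, 13 → Dept takes values {J33, J34} — violation; Salary=w: rows 3, 7 → Dept takes values {J33, J34} — violation; Salary=t: rows 6, 12 → Dept takes values {J33, J34} — violation — fails.
(iii) {Dept, EmpID} -> Salary: (Dept=J33, EmpID=U): rows 2, 3 → Salary takes values {l, w} — violation; (Dept=J33, EmpID=Q): rows 6, 11 → Salary takes values {t, x} — violation; (Dept=J34, EmpID=L): rows 8, 13 → Salary takes values {u, l} — violation — fails.
(iv) {Dept, Salary} -> EmpID: (Dept=J34, Salary=l): rows 10, 13 → EmpID takes values {M, L} — violation; (Dept=J33, Salary=x): rows 11, 14 → EmpID takes values {Q, J} — violation — fails.
None of the 4 dependencies hold.

0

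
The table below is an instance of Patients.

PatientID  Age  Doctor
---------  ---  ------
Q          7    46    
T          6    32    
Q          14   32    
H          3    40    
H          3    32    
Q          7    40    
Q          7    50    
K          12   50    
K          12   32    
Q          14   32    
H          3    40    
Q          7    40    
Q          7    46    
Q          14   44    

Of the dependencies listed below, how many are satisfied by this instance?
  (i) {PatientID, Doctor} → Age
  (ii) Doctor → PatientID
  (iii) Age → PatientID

(i) {PatientID, Doctor} → Age: every LHS value maps to a single RHS value — holds.
(ii) Doctor → PatientID: Doctor=32: 5 rows → PatientID takes values {T, Q, H, K} — violation; Doctor=40: 4 rows → PatientID takes values {H, Q} — violation; Doctor=50: 2 rows → PatientID takes values {Q, K} — violation — fails.
(iii) Age → PatientID: every LHS value maps to a single RHS value — holds.
2 of the 3 dependencies hold.

2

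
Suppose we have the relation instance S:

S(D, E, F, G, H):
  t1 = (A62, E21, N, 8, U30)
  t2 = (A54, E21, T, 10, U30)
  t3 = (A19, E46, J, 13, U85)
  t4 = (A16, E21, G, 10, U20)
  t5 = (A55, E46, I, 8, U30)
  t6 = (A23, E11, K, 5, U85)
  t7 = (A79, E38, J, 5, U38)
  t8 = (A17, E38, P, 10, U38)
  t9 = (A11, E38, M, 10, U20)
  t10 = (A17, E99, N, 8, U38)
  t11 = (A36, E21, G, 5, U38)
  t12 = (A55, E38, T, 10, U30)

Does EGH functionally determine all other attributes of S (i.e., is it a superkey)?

All 12 rows have distinct EGH values, so EGH → (all attributes) holds and EGH is a superkey.

Yes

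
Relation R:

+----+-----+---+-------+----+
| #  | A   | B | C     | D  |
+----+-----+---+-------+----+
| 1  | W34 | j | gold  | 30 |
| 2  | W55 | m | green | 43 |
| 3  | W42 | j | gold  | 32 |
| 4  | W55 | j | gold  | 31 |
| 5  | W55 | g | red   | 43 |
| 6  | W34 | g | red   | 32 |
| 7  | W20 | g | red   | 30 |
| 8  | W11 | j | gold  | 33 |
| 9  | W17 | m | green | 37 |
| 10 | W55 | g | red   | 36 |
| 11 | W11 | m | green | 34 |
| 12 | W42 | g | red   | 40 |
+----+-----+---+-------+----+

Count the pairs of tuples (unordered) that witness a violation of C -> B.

0

C=gold: all 4 rows agree on B — 0 pairs.
C=green: all 3 rows agree on B — 0 pairs.
C=red: all 5 rows agree on B — 0 pairs.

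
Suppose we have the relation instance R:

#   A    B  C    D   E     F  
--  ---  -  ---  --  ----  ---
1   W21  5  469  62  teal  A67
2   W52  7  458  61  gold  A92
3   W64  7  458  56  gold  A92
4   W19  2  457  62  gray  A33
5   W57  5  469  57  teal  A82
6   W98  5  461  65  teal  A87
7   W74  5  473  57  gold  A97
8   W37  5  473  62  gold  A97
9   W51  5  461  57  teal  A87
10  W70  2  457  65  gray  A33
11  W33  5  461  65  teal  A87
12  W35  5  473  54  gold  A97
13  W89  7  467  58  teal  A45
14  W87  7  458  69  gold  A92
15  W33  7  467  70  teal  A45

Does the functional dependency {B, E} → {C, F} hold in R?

No

(B=5, E=teal): rows 1, 5, 6, 9, 11 → {C,F} takes values {(469, A67), (469, A82), (461, A87)} — violation
(B=7, E=gold): rows 2, 3, 14 → {C,F} = (458, A92), (458, A92), (458, A92) ✓
(B=2, E=gray): rows 4, 10 → {C,F} = (457, A33), (457, A33) ✓
(B=5, E=gold): rows 7, 8, 12 → {C,F} = (473, A97), (473, A97), (473, A97) ✓
(B=7, E=teal): rows 13, 15 → {C,F} = (467, A45), (467, A45) ✓
Two rows agree on {B, E} but differ on {C, F}, so {B, E} → {C, F} does not hold.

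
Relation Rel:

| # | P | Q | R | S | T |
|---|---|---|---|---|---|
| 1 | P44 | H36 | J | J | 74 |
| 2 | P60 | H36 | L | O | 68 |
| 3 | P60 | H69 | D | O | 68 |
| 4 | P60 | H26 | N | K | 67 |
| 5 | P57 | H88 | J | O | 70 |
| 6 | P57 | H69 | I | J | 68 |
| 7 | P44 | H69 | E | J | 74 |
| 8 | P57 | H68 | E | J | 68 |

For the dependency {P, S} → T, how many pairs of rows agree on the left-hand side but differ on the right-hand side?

0

(P=P44, S=J): all 2 rows agree on T — 0 pairs.
(P=P60, S=O): all 2 rows agree on T — 0 pairs.
(P=P57, S=J): all 2 rows agree on T — 0 pairs.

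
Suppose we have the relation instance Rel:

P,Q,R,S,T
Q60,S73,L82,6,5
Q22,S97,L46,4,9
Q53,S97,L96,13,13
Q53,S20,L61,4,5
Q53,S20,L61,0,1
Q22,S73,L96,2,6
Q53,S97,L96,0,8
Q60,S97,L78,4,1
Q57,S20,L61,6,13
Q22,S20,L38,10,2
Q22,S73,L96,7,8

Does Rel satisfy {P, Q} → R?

Yes

(P=Q60, Q=S73): 1 row → R = L82 ✓
(P=Q22, Q=S97): 1 row → R = L46 ✓
(P=Q53, Q=S97): 2 rows → R = L96, L96 ✓
(P=Q53, Q=S20): 2 rows → R = L61, L61 ✓
(P=Q22, Q=S73): 2 rows → R = L96, L96 ✓
(P=Q60, Q=S97): 1 row → R = L78 ✓
(P=Q57, Q=S20): 1 row → R = L61 ✓
(P=Q22, Q=S20): 1 row → R = L38 ✓
Every {P, Q} value is associated with a single R value, so {P, Q} → R holds.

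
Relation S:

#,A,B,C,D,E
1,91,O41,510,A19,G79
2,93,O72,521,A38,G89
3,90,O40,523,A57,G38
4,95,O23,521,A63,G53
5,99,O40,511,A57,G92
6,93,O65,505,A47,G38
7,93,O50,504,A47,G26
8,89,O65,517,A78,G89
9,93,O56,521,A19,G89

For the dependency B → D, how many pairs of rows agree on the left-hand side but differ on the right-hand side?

B=O40: all 2 rows agree on D — 0 pairs.
B=O65: violating pairs (6,8) — 1 pair.

1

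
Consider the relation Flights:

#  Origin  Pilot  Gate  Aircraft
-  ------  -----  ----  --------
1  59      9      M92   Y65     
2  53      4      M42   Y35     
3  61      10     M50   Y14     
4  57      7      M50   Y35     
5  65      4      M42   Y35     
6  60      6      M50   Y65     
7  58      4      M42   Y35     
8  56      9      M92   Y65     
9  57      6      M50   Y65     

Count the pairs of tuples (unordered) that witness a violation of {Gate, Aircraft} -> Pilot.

(Gate=M92, Aircraft=Y65): all 2 rows agree on Pilot — 0 pairs.
(Gate=M42, Aircraft=Y35): all 3 rows agree on Pilot — 0 pairs.
(Gate=M50, Aircraft=Y65): all 2 rows agree on Pilot — 0 pairs.

0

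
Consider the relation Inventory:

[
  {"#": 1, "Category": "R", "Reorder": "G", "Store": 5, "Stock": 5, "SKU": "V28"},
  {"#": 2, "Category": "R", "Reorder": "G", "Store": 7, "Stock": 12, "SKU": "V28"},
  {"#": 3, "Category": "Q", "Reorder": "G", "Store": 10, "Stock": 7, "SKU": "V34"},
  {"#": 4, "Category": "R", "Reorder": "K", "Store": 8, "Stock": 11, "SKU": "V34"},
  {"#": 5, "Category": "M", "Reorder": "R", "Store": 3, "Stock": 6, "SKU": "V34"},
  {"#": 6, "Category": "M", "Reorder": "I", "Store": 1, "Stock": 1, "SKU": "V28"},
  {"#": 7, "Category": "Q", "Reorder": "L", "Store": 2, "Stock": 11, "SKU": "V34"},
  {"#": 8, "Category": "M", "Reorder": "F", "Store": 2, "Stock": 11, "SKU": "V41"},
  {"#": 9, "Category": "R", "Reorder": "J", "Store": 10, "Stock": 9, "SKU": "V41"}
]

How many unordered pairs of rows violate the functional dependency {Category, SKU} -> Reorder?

1

(Category=R, SKU=V28): all 2 rows agree on Reorder — 0 pairs.
(Category=Q, SKU=V34): violating pairs (3,7) — 1 pair.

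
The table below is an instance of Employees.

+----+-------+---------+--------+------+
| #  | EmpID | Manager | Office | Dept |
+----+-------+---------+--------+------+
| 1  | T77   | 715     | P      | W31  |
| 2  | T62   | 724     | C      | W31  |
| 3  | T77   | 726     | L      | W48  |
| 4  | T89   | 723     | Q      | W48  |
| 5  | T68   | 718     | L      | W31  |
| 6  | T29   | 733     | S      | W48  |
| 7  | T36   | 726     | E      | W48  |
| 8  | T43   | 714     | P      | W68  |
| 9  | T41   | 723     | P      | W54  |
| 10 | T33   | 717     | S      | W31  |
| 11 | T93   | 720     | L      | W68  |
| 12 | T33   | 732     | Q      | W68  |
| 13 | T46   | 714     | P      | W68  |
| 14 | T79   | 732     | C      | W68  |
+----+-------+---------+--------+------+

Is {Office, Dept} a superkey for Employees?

Rows 8 and 13 have the same {Office, Dept} value (Office=P, Dept=W68) but are distinct tuples, so {Office, Dept} does not determine every attribute — not a superkey.

No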